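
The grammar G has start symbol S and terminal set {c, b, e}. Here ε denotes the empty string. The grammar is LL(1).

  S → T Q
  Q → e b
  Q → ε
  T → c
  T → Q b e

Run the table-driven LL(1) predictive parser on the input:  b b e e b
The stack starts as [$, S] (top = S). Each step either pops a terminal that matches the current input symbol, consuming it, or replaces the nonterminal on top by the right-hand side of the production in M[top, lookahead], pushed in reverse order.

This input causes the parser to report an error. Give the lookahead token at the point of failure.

b

     Stack      Input        Action
  1  $ S        b b e e b $  expand S → T Q
  2  $ Q T      b b e e b $  expand T → Q b e
  3  $ Q e b Q  b b e e b $  expand Q → ε
  4  $ Q e b    b b e e b $  match b
  5  $ Q e      b e e b $    error: top is terminal e but lookahead is b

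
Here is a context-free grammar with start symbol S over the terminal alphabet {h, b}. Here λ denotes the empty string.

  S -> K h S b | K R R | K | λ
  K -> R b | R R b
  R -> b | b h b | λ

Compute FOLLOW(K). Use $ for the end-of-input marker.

FIRST(R) = {λ, b}
FIRST(K) = {b}  (via R b, R R b)
FIRST(S) = {λ, b}  (via K h S b, K R R, K)
FOLLOW(S) includes $ since S is the start symbol.
FOLLOW(S): in S->K h S b, S is followed by b with FIRST {b}. Thus FOLLOW(S) = {$, b}.
FOLLOW(K): in S->K h S b, K is followed by h S b with FIRST {h}; in S->K R R, K is followed by R R with FIRST {λ, b}; in S->K R R, the suffix after K is nullable, so FOLLOW(K) ⊇ FOLLOW(S) = {$, b}; in S->K, the suffix after K is empty, so FOLLOW(K) ⊇ FOLLOW(S) = {$, b}. Thus FOLLOW(K) = {$, b, h}.
FOLLOW(R): in S->K R R (occurrence 1), R is followed by R with FIRST {λ, b}; in S->K R R (occurrence 1), the suffix after R is nullable, so FOLLOW(R) ⊇ FOLLOW(S) = {$, b}; in S->K R R (occurrence 2), the suffix after R is empty, so FOLLOW(R) ⊇ FOLLOW(S) = {$, b}; in K->R b, R is followed by b with FIRST {b}; in K->R R b (occurrence 1), R is followed by R b with FIRST {b}; in K->R R b (occurrence 2), R is followed by b with FIRST {b}. Thus FOLLOW(R) = {$, b}.

{$, b, h}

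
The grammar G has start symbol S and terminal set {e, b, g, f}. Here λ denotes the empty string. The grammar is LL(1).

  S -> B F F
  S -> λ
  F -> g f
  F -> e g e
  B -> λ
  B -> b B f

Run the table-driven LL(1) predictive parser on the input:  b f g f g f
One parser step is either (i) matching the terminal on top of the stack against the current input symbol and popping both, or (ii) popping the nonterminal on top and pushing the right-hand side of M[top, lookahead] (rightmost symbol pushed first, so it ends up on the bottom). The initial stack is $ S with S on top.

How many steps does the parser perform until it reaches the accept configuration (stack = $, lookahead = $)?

11

step 1: stack=$ S  input=b f g f g f $  — expand S -> B F F
step 2: stack=$ F F B  input=b f g f g f $  — expand B -> b B f
step 3: stack=$ F F f B b  input=b f g f g f $  — match b
step 4: stack=$ F F f B  input=f g f g f $  — expand B -> λ
step 5: stack=$ F F f  input=f g f g f $  — match f
step 6: stack=$ F F  input=g f g f $  — expand F -> g f
step 7: stack=$ F f g  input=g f g f $  — match g
step 8: stack=$ F f  input=f g f $  — match f
step 9: stack=$ F  input=g f $  — expand F -> g f
step 10: stack=$ f g  input=g f $  — match g
step 11: stack=$ f  input=f $  — match f
Accept reached after 11 steps.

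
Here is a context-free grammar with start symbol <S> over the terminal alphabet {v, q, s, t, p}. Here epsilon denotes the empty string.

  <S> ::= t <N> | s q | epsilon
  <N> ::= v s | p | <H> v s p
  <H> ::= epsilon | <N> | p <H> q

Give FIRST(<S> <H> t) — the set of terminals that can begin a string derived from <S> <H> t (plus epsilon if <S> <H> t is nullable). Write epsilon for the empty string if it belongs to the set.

FIRST(<S>) = {epsilon, s, t}
FIRST(<N>) = {p, v}  (via <H> v s p)
FIRST(<H>) = {epsilon, p, v}  (via <N>)
FIRST(<S> <H> t): take FIRST of each symbol in turn, carrying on past any symbol whose FIRST contains epsilon; result {p, s, t, v}.

{p, s, t, v}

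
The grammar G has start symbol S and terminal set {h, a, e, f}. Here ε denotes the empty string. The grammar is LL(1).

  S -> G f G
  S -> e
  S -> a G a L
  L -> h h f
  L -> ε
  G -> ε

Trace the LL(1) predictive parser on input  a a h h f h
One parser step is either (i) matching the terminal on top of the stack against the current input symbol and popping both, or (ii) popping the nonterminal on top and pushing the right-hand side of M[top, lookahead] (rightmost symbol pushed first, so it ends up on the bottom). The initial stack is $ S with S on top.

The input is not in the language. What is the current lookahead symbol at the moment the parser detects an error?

h

     Stack      Input          Action
  1  $ S        a a h h f h $  expand S -> a G a L
  2  $ L a G a  a a h h f h $  match a
  3  $ L a G    a h h f h $    expand G -> ε
  4  $ L a      a h h f h $    match a
  5  $ L        h h f h $      expand L -> h h f
  6  $ f h h    h h f h $      match h
  7  $ f h      h f h $        match h
  8  $ f        f h $          match f
  9  $          h $            error: stack empty but input remains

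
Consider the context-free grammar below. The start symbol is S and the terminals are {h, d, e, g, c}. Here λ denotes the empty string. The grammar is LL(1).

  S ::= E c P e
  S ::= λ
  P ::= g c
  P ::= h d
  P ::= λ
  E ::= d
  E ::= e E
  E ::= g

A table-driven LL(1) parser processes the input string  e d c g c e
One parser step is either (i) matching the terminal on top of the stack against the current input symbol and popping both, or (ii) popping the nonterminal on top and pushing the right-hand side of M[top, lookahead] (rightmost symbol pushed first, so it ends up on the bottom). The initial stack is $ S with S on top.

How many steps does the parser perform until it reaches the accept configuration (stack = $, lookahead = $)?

10

step 1: stack=$ S  input=e d c g c e $  — expand S ::= E c P e
step 2: stack=$ e P c E  input=e d c g c e $  — expand E ::= e E
step 3: stack=$ e P c E e  input=e d c g c e $  — match e
step 4: stack=$ e P c E  input=d c g c e $  — expand E ::= d
step 5: stack=$ e P c d  input=d c g c e $  — match d
step 6: stack=$ e P c  input=c g c e $  — match c
step 7: stack=$ e P  input=g c e $  — expand P ::= g c
step 8: stack=$ e c g  input=g c e $  — match g
step 9: stack=$ e c  input=c e $  — match c
step 10: stack=$ e  input=e $  — match e
Accept reached after 10 steps.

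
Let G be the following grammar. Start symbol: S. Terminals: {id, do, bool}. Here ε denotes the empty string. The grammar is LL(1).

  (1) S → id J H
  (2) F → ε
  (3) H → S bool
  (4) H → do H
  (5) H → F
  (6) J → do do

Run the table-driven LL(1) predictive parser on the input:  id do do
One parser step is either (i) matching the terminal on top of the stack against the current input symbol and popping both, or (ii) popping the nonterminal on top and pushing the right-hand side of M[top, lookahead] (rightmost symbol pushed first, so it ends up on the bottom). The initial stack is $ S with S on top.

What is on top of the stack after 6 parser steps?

step 1: stack=$ S  input=id do do $  — expand S → id J H
step 2: stack=$ H J id  input=id do do $  — match id
step 3: stack=$ H J  input=do do $  — expand J → do do
step 4: stack=$ H do do  input=do do $  — match do
step 5: stack=$ H do  input=do $  — match do
step 6: stack=$ H  input=$  — expand H → F
Stack after step 6: $ F (top = F).

F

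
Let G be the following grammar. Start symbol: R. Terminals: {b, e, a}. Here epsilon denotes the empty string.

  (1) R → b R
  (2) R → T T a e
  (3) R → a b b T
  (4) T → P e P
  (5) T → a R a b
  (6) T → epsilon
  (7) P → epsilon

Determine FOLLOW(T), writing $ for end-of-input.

FIRST(P) = {epsilon}
FIRST(T) = {epsilon, a, e}  (via P e P)
FIRST(R) = {a, b, e}  (via T T a e)
FOLLOW(R) includes $ since R is the start symbol.
FOLLOW(R): in R→b R, the suffix after R is empty (adds nothing new); in T→a R a b, R is followed by a b with FIRST {a}. Thus FOLLOW(R) = {$, a}.
FOLLOW(T): in R→T T a e (occurrence 1), T is followed by T a e with FIRST {a, e}; in R→T T a e (occurrence 2), T is followed by a e with FIRST {a}; in R→a b b T, the suffix after T is empty, so FOLLOW(T) ⊇ FOLLOW(R) = {$, a}. Thus FOLLOW(T) = {$, a, e}.
FOLLOW(P): in T→P e P (occurrence 1), P is followed by e P with FIRST {e}; in T→P e P (occurrence 2), the suffix after P is empty, so FOLLOW(P) ⊇ FOLLOW(T) = {$, a, e}. Thus FOLLOW(P) = {$, a, e}.

{$, a, e}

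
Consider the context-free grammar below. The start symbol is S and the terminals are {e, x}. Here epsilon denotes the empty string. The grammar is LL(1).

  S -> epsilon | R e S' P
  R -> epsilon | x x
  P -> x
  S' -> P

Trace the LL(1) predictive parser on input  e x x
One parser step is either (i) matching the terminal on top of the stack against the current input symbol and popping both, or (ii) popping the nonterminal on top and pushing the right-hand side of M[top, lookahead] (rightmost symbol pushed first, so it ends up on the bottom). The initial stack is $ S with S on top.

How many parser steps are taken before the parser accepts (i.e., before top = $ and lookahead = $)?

8

     Stack       Input    Action
  1  $ S         e x x $  expand S -> R e S' P
  2  $ P S' e R  e x x $  expand R -> epsilon
  3  $ P S' e    e x x $  match e
  4  $ P S'      x x $    expand S' -> P
  5  $ P P       x x $    expand P -> x
  6  $ P x       x x $    match x
  7  $ P         x $      expand P -> x
  8  $ x         x $      match x
Accept reached after 8 steps.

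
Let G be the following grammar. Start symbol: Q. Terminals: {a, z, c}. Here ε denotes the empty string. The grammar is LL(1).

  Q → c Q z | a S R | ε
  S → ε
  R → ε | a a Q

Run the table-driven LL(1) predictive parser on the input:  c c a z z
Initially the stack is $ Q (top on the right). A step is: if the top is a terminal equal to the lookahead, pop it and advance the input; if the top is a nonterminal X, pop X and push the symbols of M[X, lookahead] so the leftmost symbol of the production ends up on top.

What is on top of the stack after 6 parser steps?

     Stack        Input        Action
  1  $ Q          c c a z z $  expand Q → c Q z
  2  $ z Q c      c c a z z $  match c
  3  $ z Q        c a z z $    expand Q → c Q z
  4  $ z z Q c    c a z z $    match c
  5  $ z z Q      a z z $      expand Q → a S R
  6  $ z z R S a  a z z $      match a
Stack after step 6: $ z z R S (top = S).

S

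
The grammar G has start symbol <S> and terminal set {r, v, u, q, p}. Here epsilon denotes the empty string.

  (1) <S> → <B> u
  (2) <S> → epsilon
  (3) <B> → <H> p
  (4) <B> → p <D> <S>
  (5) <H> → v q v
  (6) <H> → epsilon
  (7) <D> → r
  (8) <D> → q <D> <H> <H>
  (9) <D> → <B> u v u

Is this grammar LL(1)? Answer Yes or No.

No

FIRST(<S>) = {epsilon, p, v}
FIRST(<B>) = {p, v}
FIRST(<H>) = {epsilon, v}
FIRST(<D>) = {p, q, r, v}
FOLLOW(<S>) = {$, u}
FOLLOW(<B>) = {u}
FOLLOW(<H>) = {p, u, v}
FOLLOW(<D>) = {p, u, v}
Cell M[<B>, p] receives both <B> → <H> p and <B> → p <D> <S> — the grammar is not LL(1).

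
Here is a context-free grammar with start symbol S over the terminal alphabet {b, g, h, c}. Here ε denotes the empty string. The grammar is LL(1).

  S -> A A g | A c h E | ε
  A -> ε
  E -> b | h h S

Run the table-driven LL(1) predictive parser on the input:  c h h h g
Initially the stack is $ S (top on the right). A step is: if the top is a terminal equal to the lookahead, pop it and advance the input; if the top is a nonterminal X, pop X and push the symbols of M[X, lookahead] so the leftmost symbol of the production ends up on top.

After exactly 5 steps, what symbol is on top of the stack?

step 1: stack=$ S  input=c h h h g $  — expand S -> A c h E
step 2: stack=$ E h c A  input=c h h h g $  — expand A -> ε
step 3: stack=$ E h c  input=c h h h g $  — match c
step 4: stack=$ E h  input=h h h g $  — match h
step 5: stack=$ E  input=h h g $  — expand E -> h h S
Stack after step 5: $ S h h (top = h).

h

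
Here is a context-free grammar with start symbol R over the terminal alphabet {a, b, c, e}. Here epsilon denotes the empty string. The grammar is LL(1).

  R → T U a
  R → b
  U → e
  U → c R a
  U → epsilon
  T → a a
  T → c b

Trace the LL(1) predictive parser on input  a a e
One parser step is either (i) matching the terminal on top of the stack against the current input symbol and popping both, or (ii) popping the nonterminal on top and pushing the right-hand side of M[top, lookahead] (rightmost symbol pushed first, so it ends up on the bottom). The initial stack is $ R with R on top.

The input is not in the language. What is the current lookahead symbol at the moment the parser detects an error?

$

step 1: stack=$ R  input=a a e $  — expand R → T U a
step 2: stack=$ a U T  input=a a e $  — expand T → a a
step 3: stack=$ a U a a  input=a a e $  — match a
step 4: stack=$ a U a  input=a e $  — match a
step 5: stack=$ a U  input=e $  — expand U → e
step 6: stack=$ a e  input=e $  — match e
step 7: stack=$ a  input=$  — error: top is terminal a but lookahead is $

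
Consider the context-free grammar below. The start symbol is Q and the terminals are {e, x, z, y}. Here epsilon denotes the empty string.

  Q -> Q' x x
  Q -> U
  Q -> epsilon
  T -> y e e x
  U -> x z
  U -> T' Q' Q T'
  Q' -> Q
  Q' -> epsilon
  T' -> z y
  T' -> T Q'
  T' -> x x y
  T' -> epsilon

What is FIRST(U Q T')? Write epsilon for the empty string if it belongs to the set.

FIRST(T) = {y}
FIRST(T') = {epsilon, x, y, z}  (via T Q')
FIRST(Q) = {epsilon, x, y, z}  (via Q' x x, U)
FIRST(Q') = {epsilon, x, y, z}  (via Q)
FIRST(U) = {epsilon, x, y, z}  (via T' Q' Q T')
FIRST(U Q T'): take FIRST of each symbol in turn, carrying on past any symbol whose FIRST contains epsilon; result {epsilon, x, y, z}.

{epsilon, x, y, z}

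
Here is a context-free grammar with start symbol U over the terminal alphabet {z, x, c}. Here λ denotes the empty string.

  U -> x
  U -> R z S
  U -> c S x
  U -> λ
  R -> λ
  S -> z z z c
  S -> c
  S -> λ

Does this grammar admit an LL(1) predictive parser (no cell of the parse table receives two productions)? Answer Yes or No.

FIRST(U) = {λ, c, x, z}
FIRST(R) = {λ}
FIRST(S) = {λ, c, z}
FOLLOW(U) = {$}
FOLLOW(R) = {z}
FOLLOW(S) = {$, x}
Each cell of M receives at most one production.

Yes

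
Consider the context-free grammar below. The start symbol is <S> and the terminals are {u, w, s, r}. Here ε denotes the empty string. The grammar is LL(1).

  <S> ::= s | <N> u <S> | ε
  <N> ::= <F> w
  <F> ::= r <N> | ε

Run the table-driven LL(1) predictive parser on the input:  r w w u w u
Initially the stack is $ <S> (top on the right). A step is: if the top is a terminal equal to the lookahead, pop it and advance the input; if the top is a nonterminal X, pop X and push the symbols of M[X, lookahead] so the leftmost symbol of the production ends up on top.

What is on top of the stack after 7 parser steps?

     Stack            Input          Action
  1  $ <S>            r w w u w u $  expand <S> ::= <N> u <S>
  2  $ <S> u <N>      r w w u w u $  expand <N> ::= <F> w
  3  $ <S> u w <F>    r w w u w u $  expand <F> ::= r <N>
  4  $ <S> u w <N> r  r w w u w u $  match r
  5  $ <S> u w <N>    w w u w u $    expand <N> ::= <F> w
  6  $ <S> u w w <F>  w w u w u $    expand <F> ::= ε
  7  $ <S> u w w      w w u w u $    match w
Stack after step 7: $ <S> u w (top = w).

w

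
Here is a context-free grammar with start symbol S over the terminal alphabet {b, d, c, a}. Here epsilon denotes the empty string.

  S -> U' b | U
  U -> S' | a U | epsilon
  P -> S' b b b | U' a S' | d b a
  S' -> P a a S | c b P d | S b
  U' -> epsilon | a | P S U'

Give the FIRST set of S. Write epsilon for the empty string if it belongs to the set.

FIRST(S) = {epsilon, a, b, c, d}  (via U' b, U)
FIRST(U) = {epsilon, a, b, c, d}  (via S')
FIRST(P) = {a, b, c, d}  (via S' b b b, U' a S')
FIRST(S') = {a, b, c, d}  (via P a a S, S b)
FIRST(U') = {epsilon, a, b, c, d}  (via P S U')

{epsilon, a, b, c, d}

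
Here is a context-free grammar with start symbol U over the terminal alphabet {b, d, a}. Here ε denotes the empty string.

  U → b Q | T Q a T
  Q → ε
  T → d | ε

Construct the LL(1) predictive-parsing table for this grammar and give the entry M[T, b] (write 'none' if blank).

FIRST(Q): from Q→ε we get {ε}. So FIRST(Q) = {ε}.
FIRST(T): from T→d we get {d}; from T→ε we get {ε}. So FIRST(T) = {ε, d}.
FIRST(U): from U→b Q we get {b}; from U→T Q a T we get {a, d}. So FIRST(U) = {a, b, d}.
FOLLOW(U) includes $ since U is the start symbol.
FOLLOW(U): U appears on no right-hand side. Thus FOLLOW(U) = {$}.
FOLLOW(T): in U→T Q a T (occurrence 1), T is followed by Q a T with FIRST {a}; in U→T Q a T (occurrence 2), the suffix after T is empty, so FOLLOW(T) ⊇ FOLLOW(U) = {$}. Thus FOLLOW(T) = {$, a}.
For T → d: FIRST(d) = {d}, so it goes in M[T, t] for t ∈ {d}.
For T → ε: FIRST(ε) = {ε}, so it goes in M[T, t] for t ∈ {}; since ε ∈ FIRST, also for every t ∈ FOLLOW(T) = {$, a}.
None of these place a production in M[T, b].

none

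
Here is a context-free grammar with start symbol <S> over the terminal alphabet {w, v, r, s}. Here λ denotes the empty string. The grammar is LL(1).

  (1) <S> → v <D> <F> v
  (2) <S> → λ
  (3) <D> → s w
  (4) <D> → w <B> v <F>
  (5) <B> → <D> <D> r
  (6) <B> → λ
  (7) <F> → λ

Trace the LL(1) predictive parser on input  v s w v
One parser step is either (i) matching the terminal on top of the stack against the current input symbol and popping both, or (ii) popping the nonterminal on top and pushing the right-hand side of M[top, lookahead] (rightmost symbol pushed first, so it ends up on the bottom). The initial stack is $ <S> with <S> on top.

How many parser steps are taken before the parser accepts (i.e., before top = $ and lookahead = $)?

step 1: stack=$ <S>  input=v s w v $  — expand <S> → v <D> <F> v
step 2: stack=$ v <F> <D> v  input=v s w v $  — match v
step 3: stack=$ v <F> <D>  input=s w v $  — expand <D> → s w
step 4: stack=$ v <F> w s  input=s w v $  — match s
step 5: stack=$ v <F> w  input=w v $  — match w
step 6: stack=$ v <F>  input=v $  — expand <F> → λ
step 7: stack=$ v  input=v $  — match v
Accept reached after 7 steps.

7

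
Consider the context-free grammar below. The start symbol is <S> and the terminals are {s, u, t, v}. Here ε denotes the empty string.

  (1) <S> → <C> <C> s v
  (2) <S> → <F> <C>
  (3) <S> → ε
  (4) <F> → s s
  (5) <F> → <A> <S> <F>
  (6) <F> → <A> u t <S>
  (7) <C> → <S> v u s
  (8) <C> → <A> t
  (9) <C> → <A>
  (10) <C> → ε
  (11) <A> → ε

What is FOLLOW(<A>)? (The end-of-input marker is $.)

{$, s, t, u, v}

FIRST(<A>): from <A>→ε we get {ε}. So FIRST(<A>) = {ε}.
FIRST(<S>): from <S>→<C> <C> s v we get {s, t, u, v}; from <S>→<F> <C> we get {s, t, u, v}; from <S>→ε we get {ε}. So FIRST(<S>) = {ε, s, t, u, v}.
FIRST(<F>): from <F>→s s we get {s}; from <F>→<A> <S> <F> we get {s, t, u, v}; from <F>→<A> u t <S> we get {u}. So FIRST(<F>) = {s, t, u, v}.
FIRST(<C>): from <C>→<S> v u s we get {s, t, u, v}; from <C>→<A> t we get {t}; from <C>→<A> we get {ε}; from <C>→ε we get {ε}. So FIRST(<C>) = {ε, s, t, u, v}.
FOLLOW(<S>) includes $ since <S> is the start symbol.
FOLLOW(<S>): in <F>→<A> <S> <F>, <S> is followed by <F> with FIRST {s, t, u, v}; in <F>→<A> u t <S>, the suffix after <S> is empty, so FOLLOW(<S>) ⊇ FOLLOW(<F>) = {$, s, t, u, v}; in <C>→<S> v u s, <S> is followed by v u s with FIRST {v}. Thus FOLLOW(<S>) = {$, s, t, u, v}.
FOLLOW(<F>): in <S>→<F> <C>, <F> is followed by <C> with FIRST {ε, s, t, u, v}; in <S>→<F> <C>, the suffix after <F> is nullable, so FOLLOW(<F>) ⊇ FOLLOW(<S>) = {$, s, t, u, v}; in <F>→<A> <S> <F>, the suffix after <F> is empty (adds nothing new). Thus FOLLOW(<F>) = {$, s, t, u, v}.
FOLLOW(<C>): in <S>→<C> <C> s v (occurrence 1), <C> is followed by <C> s v with FIRST {s, t, u, v}; in <S>→<C> <C> s v (occurrence 2), <C> is followed by s v with FIRST {s}; in <S>→<F> <C>, the suffix after <C> is empty, so FOLLOW(<C>) ⊇ FOLLOW(<S>) = {$, s, t, u, v}. Thus FOLLOW(<C>) = {$, s, t, u, v}.
FOLLOW(<A>): in <F>→<A> <S> <F>, <A> is followed by <S> <F> with FIRST {s, t, u, v}; in <F>→<A> u t <S>, <A> is followed by u t <S> with FIRST {u}; in <C>→<A> t, <A> is followed by t with FIRST {t}; in <C>→<A>, the suffix after <A> is empty, so FOLLOW(<A>) ⊇ FOLLOW(<C>) = {$, s, t, u, v}. Thus FOLLOW(<A>) = {$, s, t, u, v}.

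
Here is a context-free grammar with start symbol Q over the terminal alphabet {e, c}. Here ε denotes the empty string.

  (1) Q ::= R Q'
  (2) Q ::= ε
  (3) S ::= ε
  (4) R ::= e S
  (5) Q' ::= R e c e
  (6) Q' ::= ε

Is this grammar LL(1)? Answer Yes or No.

Yes

FIRST(Q) = {ε, e}
FIRST(S) = {ε}
FIRST(R) = {e}
FIRST(Q') = {ε, e}
FOLLOW(Q) = {$}
FOLLOW(S) = {$, e}
FOLLOW(R) = {$, e}
FOLLOW(Q') = {$}
Each cell of M receives at most one production.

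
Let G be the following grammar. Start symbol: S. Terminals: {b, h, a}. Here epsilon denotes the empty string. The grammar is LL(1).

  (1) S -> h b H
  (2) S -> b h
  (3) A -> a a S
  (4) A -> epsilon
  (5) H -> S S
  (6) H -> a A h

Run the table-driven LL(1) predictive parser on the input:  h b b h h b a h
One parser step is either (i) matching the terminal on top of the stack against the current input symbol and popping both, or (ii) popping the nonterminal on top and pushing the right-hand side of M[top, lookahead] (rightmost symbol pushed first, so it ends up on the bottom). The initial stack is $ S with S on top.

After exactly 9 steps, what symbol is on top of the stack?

b

     Stack    Input              Action
  1  $ S      h b b h h b a h $  expand S -> h b H
  2  $ H b h  h b b h h b a h $  match h
  3  $ H b    b b h h b a h $    match b
  4  $ H      b h h b a h $      expand H -> S S
  5  $ S S    b h h b a h $      expand S -> b h
  6  $ S h b  b h h b a h $      match b
  7  $ S h    h h b a h $        match h
  8  $ S      h b a h $          expand S -> h b H
  9  $ H b h  h b a h $          match h
Stack after step 9: $ H b (top = b).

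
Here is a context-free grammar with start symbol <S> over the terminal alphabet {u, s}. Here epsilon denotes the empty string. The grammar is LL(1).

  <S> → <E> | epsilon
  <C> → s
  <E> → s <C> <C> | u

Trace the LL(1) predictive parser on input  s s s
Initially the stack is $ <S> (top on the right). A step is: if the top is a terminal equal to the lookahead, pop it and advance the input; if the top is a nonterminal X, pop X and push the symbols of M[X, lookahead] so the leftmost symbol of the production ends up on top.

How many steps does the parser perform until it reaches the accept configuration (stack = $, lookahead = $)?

     Stack        Input    Action
  1  $ <S>        s s s $  expand <S> → <E>
  2  $ <E>        s s s $  expand <E> → s <C> <C>
  3  $ <C> <C> s  s s s $  match s
  4  $ <C> <C>    s s $    expand <C> → s
  5  $ <C> s      s s $    match s
  6  $ <C>        s $      expand <C> → s
  7  $ s          s $      match s
Accept reached after 7 steps.

7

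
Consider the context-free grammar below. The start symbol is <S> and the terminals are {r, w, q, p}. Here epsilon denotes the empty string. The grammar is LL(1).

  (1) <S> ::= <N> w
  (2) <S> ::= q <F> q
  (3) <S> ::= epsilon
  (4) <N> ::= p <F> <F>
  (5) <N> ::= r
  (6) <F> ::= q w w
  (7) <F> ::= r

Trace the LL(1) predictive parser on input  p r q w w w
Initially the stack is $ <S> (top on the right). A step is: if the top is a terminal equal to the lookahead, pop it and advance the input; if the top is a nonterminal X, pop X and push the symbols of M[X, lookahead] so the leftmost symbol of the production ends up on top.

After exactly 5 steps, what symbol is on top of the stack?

     Stack          Input          Action
  1  $ <S>          p r q w w w $  expand <S> ::= <N> w
  2  $ w <N>        p r q w w w $  expand <N> ::= p <F> <F>
  3  $ w <F> <F> p  p r q w w w $  match p
  4  $ w <F> <F>    r q w w w $    expand <F> ::= r
  5  $ w <F> r      r q w w w $    match r
Stack after step 5: $ w <F> (top = <F>).

<F>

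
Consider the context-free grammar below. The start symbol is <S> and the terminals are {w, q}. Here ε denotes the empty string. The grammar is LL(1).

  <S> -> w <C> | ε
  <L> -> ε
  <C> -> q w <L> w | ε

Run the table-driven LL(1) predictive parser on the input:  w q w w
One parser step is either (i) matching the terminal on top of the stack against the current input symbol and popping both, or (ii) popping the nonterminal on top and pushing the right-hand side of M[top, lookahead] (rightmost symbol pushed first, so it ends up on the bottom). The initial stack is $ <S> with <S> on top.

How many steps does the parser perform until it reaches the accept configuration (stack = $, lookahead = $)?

step 1: stack=$ <S>  input=w q w w $  — expand <S> -> w <C>
step 2: stack=$ <C> w  input=w q w w $  — match w
step 3: stack=$ <C>  input=q w w $  — expand <C> -> q w <L> w
step 4: stack=$ w <L> w q  input=q w w $  — match q
step 5: stack=$ w <L> w  input=w w $  — match w
step 6: stack=$ w <L>  input=w $  — expand <L> -> ε
step 7: stack=$ w  input=w $  — match w
Accept reached after 7 steps.

7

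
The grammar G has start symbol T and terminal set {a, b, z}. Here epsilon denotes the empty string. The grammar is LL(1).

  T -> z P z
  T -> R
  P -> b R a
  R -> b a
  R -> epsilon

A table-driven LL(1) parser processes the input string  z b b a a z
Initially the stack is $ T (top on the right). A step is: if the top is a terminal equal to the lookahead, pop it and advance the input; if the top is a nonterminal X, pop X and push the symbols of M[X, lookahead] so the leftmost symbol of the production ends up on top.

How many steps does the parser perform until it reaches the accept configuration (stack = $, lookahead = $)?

step 1: stack=$ T  input=z b b a a z $  — expand T -> z P z
step 2: stack=$ z P z  input=z b b a a z $  — match z
step 3: stack=$ z P  input=b b a a z $  — expand P -> b R a
step 4: stack=$ z a R b  input=b b a a z $  — match b
step 5: stack=$ z a R  input=b a a z $  — expand R -> b a
step 6: stack=$ z a a b  input=b a a z $  — match b
step 7: stack=$ z a a  input=a a z $  — match a
step 8: stack=$ z a  input=a z $  — match a
step 9: stack=$ z  input=z $  — match z
Accept reached after 9 steps.

9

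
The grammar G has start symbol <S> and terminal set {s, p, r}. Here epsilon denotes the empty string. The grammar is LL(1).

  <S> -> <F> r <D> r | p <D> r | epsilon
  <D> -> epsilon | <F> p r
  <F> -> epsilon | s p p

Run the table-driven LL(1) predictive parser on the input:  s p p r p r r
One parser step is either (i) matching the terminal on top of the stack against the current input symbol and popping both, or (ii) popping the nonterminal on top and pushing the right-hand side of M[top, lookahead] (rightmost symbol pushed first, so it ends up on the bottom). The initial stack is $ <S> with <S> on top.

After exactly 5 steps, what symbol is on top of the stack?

step 1: stack=$ <S>  input=s p p r p r r $  — expand <S> -> <F> r <D> r
step 2: stack=$ r <D> r <F>  input=s p p r p r r $  — expand <F> -> s p p
step 3: stack=$ r <D> r p p s  input=s p p r p r r $  — match s
step 4: stack=$ r <D> r p p  input=p p r p r r $  — match p
step 5: stack=$ r <D> r p  input=p r p r r $  — match p
Stack after step 5: $ r <D> r (top = r).

r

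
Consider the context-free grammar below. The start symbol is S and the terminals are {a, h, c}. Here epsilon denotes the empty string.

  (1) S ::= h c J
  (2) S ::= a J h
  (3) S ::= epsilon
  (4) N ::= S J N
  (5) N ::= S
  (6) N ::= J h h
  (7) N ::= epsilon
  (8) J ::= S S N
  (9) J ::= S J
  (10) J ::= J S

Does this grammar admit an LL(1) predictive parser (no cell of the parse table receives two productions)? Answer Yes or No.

No

FIRST(S) = {epsilon, a, h}
FIRST(N) = {epsilon, a, h}
FIRST(J) = {epsilon, a, h}
FOLLOW(S) = {$, a, h}
FOLLOW(N) = {$, a, h}
FOLLOW(J) = {$, a, h}
Cell M[J, $] receives both J ::= S S N and J ::= S J and J ::= J S — the grammar is not LL(1).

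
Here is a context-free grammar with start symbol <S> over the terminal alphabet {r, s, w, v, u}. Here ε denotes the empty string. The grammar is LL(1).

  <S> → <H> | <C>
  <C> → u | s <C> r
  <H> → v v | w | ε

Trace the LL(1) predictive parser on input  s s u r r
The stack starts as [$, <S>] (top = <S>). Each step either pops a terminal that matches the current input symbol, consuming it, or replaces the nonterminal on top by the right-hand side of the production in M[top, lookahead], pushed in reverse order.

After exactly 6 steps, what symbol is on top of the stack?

u

     Stack        Input        Action
  1  $ <S>        s s u r r $  expand <S> → <C>
  2  $ <C>        s s u r r $  expand <C> → s <C> r
  3  $ r <C> s    s s u r r $  match s
  4  $ r <C>      s u r r $    expand <C> → s <C> r
  5  $ r r <C> s  s u r r $    match s
  6  $ r r <C>    u r r $      expand <C> → u
Stack after step 6: $ r r u (top = u).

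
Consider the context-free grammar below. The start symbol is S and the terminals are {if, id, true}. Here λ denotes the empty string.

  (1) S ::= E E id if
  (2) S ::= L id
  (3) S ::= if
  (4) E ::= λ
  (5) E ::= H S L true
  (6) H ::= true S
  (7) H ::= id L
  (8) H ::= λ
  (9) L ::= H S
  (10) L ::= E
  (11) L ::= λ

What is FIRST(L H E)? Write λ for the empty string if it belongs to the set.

{λ, id, if, true}

FIRST(H) = {λ, id, true}
FIRST(S) = {id, if, true}  (via E E id if, L id)
FIRST(E) = {λ, id, if, true}  (via H S L true)
FIRST(L) = {λ, id, if, true}  (via H S, E)
FIRST(L H E): take FIRST of each symbol in turn, carrying on past any symbol whose FIRST contains λ; result {λ, id, if, true}.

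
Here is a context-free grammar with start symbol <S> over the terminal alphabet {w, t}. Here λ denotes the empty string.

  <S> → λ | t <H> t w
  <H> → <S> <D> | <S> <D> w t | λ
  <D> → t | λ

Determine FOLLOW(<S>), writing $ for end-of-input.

{$, t, w}

FIRST(<S>) = {λ, t}
FIRST(<D>) = {λ, t}
FIRST(<H>) = {λ, t, w}  (via <S> <D>, <S> <D> w t)
FOLLOW(<S>) includes $ since <S> is the start symbol.
FOLLOW(<H>): in <S>→t <H> t w, <H> is followed by t w with FIRST {t}. Thus FOLLOW(<H>) = {t}.
FOLLOW(<S>): in <H>→<S> <D>, <S> is followed by <D> with FIRST {λ, t}; in <H>→<S> <D>, the suffix after <S> is nullable, so FOLLOW(<S>) ⊇ FOLLOW(<H>) = {t}; in <H>→<S> <D> w t, <S> is followed by <D> w t with FIRST {t, w}. Thus FOLLOW(<S>) = {$, t, w}.
FOLLOW(<D>): in <H>→<S> <D>, the suffix after <D> is empty, so FOLLOW(<D>) ⊇ FOLLOW(<H>) = {t}; in <H>→<S> <D> w t, <D> is followed by w t with FIRST {w}. Thus FOLLOW(<D>) = {t, w}.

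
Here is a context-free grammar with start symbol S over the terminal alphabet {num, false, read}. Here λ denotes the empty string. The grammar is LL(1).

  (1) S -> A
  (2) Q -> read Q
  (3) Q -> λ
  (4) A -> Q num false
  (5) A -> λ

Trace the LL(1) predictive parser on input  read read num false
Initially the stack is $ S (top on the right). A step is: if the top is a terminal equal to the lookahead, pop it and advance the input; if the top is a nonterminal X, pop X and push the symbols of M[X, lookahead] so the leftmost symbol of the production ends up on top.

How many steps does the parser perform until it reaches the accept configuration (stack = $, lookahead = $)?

step 1: stack=$ S  input=read read num false $  — expand S -> A
step 2: stack=$ A  input=read read num false $  — expand A -> Q num false
step 3: stack=$ false num Q  input=read read num false $  — expand Q -> read Q
step 4: stack=$ false num Q read  input=read read num false $  — match read
step 5: stack=$ false num Q  input=read num false $  — expand Q -> read Q
step 6: stack=$ false num Q read  input=read num false $  — match read
step 7: stack=$ false num Q  input=num false $  — expand Q -> λ
step 8: stack=$ false num  input=num false $  — match num
step 9: stack=$ false  input=false $  — match false
Accept reached after 9 steps.

9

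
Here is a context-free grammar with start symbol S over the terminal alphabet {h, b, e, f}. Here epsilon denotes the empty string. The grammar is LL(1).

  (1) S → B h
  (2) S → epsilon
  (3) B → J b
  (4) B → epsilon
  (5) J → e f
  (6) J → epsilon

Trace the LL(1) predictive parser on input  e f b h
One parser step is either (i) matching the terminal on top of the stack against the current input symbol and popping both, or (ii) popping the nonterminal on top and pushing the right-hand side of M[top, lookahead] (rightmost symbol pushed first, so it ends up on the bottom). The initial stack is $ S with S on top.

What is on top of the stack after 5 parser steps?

     Stack      Input      Action
  1  $ S        e f b h $  expand S → B h
  2  $ h B      e f b h $  expand B → J b
  3  $ h b J    e f b h $  expand J → e f
  4  $ h b f e  e f b h $  match e
  5  $ h b f    f b h $    match f
Stack after step 5: $ h b (top = b).

b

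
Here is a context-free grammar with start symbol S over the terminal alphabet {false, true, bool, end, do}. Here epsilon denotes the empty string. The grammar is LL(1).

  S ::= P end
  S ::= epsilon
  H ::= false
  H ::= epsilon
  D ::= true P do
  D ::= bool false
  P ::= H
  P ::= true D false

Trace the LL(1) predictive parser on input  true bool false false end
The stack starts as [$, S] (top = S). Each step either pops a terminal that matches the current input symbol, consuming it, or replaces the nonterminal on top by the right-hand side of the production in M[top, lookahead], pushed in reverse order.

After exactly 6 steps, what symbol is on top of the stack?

false

     Stack                   Input                        Action
  1  $ S                     true bool false false end $  expand S ::= P end
  2  $ end P                 true bool false false end $  expand P ::= true D false
  3  $ end false D true      true bool false false end $  match true
  4  $ end false D           bool false false end $       expand D ::= bool false
  5  $ end false false bool  bool false false end $       match bool
  6  $ end false false       false false end $            match false
Stack after step 6: $ end false (top = false).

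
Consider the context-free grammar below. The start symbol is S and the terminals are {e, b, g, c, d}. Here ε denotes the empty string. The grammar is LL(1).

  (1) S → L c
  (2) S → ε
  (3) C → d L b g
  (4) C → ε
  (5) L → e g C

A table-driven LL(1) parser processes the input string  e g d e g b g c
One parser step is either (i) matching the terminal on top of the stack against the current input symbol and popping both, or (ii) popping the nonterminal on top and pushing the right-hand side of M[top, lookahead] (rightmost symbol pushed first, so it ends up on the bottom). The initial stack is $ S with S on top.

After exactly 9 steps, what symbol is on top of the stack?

C

     Stack          Input              Action
  1  $ S            e g d e g b g c $  expand S → L c
  2  $ c L          e g d e g b g c $  expand L → e g C
  3  $ c C g e      e g d e g b g c $  match e
  4  $ c C g        g d e g b g c $    match g
  5  $ c C          d e g b g c $      expand C → d L b g
  6  $ c g b L d    d e g b g c $      match d
  7  $ c g b L      e g b g c $        expand L → e g C
  8  $ c g b C g e  e g b g c $        match e
  9  $ c g b C g    g b g c $          match g
Stack after step 9: $ c g b C (top = C).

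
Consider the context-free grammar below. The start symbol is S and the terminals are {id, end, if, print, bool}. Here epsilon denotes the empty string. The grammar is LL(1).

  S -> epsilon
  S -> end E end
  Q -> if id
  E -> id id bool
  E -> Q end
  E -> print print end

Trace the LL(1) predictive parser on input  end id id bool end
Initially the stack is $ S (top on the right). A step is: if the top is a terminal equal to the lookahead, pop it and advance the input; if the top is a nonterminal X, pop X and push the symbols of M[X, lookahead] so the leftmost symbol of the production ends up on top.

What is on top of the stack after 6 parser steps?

     Stack             Input                 Action
  1  $ S               end id id bool end $  expand S -> end E end
  2  $ end E end       end id id bool end $  match end
  3  $ end E           id id bool end $      expand E -> id id bool
  4  $ end bool id id  id id bool end $      match id
  5  $ end bool id     id bool end $         match id
  6  $ end bool        bool end $            match bool
Stack after step 6: $ end (top = end).

end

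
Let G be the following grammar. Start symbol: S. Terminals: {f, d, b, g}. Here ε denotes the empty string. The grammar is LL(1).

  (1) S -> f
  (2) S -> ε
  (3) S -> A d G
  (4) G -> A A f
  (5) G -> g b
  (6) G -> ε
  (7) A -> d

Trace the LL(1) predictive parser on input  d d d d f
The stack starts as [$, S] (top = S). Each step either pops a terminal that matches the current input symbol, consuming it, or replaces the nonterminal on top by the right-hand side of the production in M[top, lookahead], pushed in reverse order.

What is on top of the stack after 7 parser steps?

step 1: stack=$ S  input=d d d d f $  — expand S -> A d G
step 2: stack=$ G d A  input=d d d d f $  — expand A -> d
step 3: stack=$ G d d  input=d d d d f $  — match d
step 4: stack=$ G d  input=d d d f $  — match d
step 5: stack=$ G  input=d d f $  — expand G -> A A f
step 6: stack=$ f A A  input=d d f $  — expand A -> d
step 7: stack=$ f A d  input=d d f $  — match d
Stack after step 7: $ f A (top = A).

A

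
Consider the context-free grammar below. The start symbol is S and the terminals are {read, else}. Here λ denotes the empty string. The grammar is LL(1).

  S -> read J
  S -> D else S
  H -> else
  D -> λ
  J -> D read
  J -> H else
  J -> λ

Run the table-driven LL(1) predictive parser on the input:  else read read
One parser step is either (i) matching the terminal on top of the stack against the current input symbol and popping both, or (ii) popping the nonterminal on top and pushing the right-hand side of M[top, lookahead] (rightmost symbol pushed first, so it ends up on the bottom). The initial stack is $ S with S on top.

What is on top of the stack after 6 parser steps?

D

     Stack       Input             Action
  1  $ S         else read read $  expand S -> D else S
  2  $ S else D  else read read $  expand D -> λ
  3  $ S else    else read read $  match else
  4  $ S         read read $       expand S -> read J
  5  $ J read    read read $       match read
  6  $ J         read $            expand J -> D read
Stack after step 6: $ read D (top = D).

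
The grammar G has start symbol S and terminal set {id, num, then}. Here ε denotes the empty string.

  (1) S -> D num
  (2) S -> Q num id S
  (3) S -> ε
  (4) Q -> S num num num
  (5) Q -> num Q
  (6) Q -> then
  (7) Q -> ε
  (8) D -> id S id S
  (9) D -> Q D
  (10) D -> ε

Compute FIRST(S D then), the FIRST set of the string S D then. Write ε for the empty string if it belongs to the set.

FIRST(S): from S->D num we get {id, num, then}; from S->Q num id S we get {id, num, then}; from S->ε we get {ε}. So FIRST(S) = {ε, id, num, then}.
FIRST(Q): from Q->S num num num we get {id, num, then}; from Q->num Q we get {num}; from Q->then we get {then}; from Q->ε we get {ε}. So FIRST(Q) = {ε, id, num, then}.
FIRST(D): from D->id S id S we get {id}; from D->Q D we get {ε, id, num, then}; from D->ε we get {ε}. So FIRST(D) = {ε, id, num, then}.
FIRST(S D then): take FIRST of each symbol in turn, carrying on past any symbol whose FIRST contains ε; result {id, num, then}.

{id, num, then}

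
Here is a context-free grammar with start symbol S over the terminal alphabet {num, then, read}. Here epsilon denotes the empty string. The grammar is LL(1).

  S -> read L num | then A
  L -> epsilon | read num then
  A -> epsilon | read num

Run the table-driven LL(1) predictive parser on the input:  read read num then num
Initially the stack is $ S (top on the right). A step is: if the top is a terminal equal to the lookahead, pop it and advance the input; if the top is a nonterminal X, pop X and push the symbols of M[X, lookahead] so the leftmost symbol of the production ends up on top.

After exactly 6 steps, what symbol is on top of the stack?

     Stack                Input                     Action
  1  $ S                  read read num then num $  expand S -> read L num
  2  $ num L read         read read num then num $  match read
  3  $ num L              read num then num $       expand L -> read num then
  4  $ num then num read  read num then num $       match read
  5  $ num then num       num then num $            match num
  6  $ num then           then num $                match then
Stack after step 6: $ num (top = num).

num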